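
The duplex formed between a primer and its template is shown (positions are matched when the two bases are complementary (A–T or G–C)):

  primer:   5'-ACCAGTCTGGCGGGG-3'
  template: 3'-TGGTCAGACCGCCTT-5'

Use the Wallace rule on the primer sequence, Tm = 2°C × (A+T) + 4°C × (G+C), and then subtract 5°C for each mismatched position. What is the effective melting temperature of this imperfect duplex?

42°C

Primer base counts: A=2, T=2, G=7, C=4 → A+T=4, G+C=11
Perfect-match Tm = 2(4) + 4(11) = 8 + 44 = 52°C
Mismatches (positions where the bases are not complementary): 2 (at positions 14, 15)
Effective Tm = 52 − 2×5 = 52 − 10 = 42°C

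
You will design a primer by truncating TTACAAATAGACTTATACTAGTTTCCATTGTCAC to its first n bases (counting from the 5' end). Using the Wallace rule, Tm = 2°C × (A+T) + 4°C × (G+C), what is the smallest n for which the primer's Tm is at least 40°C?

n = 17

First 16 bases: TTACAAATAGACTTAT → Tm = 38°C (< 40°C)
First 17 bases: TTACAAATAGACTTATA → Tm = 40°C (≥ 40°C)
Each additional base adds 2°C (A/T) or 4°C (G/C), so Tm is non-decreasing in n; n = 17 is the first length to reach 40°C.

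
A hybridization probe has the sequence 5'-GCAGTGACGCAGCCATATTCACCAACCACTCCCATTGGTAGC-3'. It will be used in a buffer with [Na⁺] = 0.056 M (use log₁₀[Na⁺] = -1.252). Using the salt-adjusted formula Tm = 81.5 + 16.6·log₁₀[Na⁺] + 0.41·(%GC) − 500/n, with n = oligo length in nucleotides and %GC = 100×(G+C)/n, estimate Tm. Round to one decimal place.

71.3°C

Length n = 42. T=8, C=15, A=11, G=8
G+C = 23, so %GC = 23/42 × 100 = 54.762%
Salt term: 16.6 × (-1.252) = -20.783
GC term: 0.41 × 54.762 = 22.452; length term: −500/42 = −11.905
Tm = 81.5 + (-20.783) + 22.452 − 11.905 = 71.264 → 71.3°C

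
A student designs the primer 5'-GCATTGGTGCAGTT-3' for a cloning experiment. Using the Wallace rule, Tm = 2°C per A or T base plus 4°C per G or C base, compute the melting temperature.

42°C

Scanning the sequence gives C=2, T=5, A=2, G=5.
So N_AT = 7 and N_GC = 7.
Tm = 4·7 + 2·7 = 28 + 14 = 42°C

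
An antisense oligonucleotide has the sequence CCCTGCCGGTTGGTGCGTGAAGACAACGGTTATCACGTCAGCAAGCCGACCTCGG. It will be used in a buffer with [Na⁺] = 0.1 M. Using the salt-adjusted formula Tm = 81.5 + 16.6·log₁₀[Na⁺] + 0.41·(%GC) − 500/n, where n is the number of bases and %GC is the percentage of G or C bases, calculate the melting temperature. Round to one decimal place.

Length n = 55. C=17, T=10, A=11, G=17
G+C = 34, so %GC = 34/55 × 100 = 61.818%
Salt term: 16.6 × (-1) = -16.6
GC term: 0.41 × 61.818 = 25.345; length term: −500/55 = −9.091
Tm = 81.5 + (-16.6) + 25.345 − 9.091 = 81.154 → 81.2°C

81.2°C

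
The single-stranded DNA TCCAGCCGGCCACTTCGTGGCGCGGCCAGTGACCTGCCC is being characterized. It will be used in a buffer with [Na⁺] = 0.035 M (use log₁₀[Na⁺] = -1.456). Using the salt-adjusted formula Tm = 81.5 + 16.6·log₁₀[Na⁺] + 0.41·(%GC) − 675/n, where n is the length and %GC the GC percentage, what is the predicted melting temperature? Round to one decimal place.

Length n = 39. Counting bases: C=17, A=4, G=12, T=6
G+C = 29, so %GC = 29/39 × 100 = 74.359%
Salt term: 16.6 × (-1.456) = -24.17
GC term: 0.41 × 74.359 = 30.487; length term: −675/39 = −17.308
Tm = 81.5 + (-24.17) + 30.487 − 17.308 = 70.509 → 70.5°C

70.5°C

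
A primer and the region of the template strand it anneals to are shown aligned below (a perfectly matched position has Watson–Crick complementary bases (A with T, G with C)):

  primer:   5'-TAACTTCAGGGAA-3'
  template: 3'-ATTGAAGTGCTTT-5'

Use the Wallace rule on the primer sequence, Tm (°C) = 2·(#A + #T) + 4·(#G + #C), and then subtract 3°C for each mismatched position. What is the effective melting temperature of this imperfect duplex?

30°C

Primer base counts: A=5, T=3, G=3, C=2 → A+T=8, G+C=5
Perfect-match Tm = 2(8) + 4(5) = 16 + 20 = 36°C
Mismatches (positions where the bases are not complementary): 2 (at positions 9, 11)
Effective Tm = 36 − 2×3 = 36 − 6 = 30°C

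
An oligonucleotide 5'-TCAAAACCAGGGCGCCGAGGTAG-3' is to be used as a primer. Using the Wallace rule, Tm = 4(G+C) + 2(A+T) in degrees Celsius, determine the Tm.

74°C

Counting bases: G=8, A=7, T=2, C=6
AT pairs contribute 9, GC pairs contribute 14.
Tm = 2×9 + 4×14 = 74°C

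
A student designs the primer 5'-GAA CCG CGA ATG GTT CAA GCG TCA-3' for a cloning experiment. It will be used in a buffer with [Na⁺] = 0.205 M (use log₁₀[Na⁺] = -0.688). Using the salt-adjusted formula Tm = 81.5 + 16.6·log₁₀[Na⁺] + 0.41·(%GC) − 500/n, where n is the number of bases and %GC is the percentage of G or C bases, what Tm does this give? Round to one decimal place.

Length n = 24. T=4, G=7, C=6, A=7
G+C = 13, so %GC = 13/24 × 100 = 54.167%
Salt term: 16.6 × (-0.688) = -11.421
GC term: 0.41 × 54.167 = 22.208; length term: −500/24 = −20.833
Tm = 81.5 + (-11.421) + 22.208 − 20.833 = 71.454 → 71.5°C

71.5°C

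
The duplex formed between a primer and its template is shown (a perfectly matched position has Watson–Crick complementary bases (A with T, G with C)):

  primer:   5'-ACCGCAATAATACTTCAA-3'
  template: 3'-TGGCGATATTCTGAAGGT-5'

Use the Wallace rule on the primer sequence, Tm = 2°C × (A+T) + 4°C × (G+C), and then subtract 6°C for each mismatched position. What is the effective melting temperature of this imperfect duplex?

30°C

Primer base counts: A=8, T=4, G=1, C=5 → A+T=12, G+C=6
Perfect-match Tm = 2(12) + 4(6) = 24 + 24 = 48°C
Mismatches (positions where the bases are not complementary): 3 (at positions 6, 11, 17)
Effective Tm = 48 − 3×6 = 48 − 18 = 30°C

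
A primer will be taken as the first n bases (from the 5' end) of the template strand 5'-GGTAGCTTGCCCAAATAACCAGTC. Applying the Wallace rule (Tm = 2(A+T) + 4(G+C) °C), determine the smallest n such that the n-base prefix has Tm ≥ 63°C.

n = 22

First 21 bases: GGTAGCTTGCCCAAATAACCA → Tm = 62°C (< 63°C)
First 22 bases: GGTAGCTTGCCCAAATAACCAG → Tm = 66°C (≥ 63°C)
Since every base adds ≥2°C, Tm only increases with n, so the threshold is first crossed at n = 22.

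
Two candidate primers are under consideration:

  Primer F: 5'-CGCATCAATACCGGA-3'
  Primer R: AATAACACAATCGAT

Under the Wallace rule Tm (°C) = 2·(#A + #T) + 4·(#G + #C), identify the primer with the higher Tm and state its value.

Primer F: A+T=7, G+C=8 → Tm = 2(7)+4(8) = 46°C
Primer R: A+T=11, G+C=4 → Tm = 2(11)+4(4) = 38°C
46°C vs 38°C → primer F is higher.

Primer F, 46°C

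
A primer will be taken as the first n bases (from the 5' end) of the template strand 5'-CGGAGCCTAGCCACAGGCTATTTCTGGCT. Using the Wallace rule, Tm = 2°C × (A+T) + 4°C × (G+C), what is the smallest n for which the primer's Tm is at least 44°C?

First 12 bases: CGGAGCCTAGCC → Tm = 42°C (< 44°C)
First 13 bases: CGGAGCCTAGCCA → Tm = 44°C (≥ 44°C)
Since every base adds ≥2°C, Tm only increases with n, so the threshold is first crossed at n = 13.

n = 13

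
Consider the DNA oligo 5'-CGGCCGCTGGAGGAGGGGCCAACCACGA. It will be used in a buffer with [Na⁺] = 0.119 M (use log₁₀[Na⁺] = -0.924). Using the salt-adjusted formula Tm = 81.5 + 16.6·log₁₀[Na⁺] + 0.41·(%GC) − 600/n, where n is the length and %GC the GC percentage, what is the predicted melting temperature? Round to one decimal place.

Length n = 28. G=12, C=9, A=6, T=1
G+C = 21, so %GC = 21/28 × 100 = 75%
Salt term: 16.6 × (-0.924) = -15.338
GC term: 0.41 × 75 = 30.75; length term: −600/28 = −21.429
Tm = 81.5 + (-15.338) + 30.75 − 21.429 = 75.483 → 75.5°C

75.5°C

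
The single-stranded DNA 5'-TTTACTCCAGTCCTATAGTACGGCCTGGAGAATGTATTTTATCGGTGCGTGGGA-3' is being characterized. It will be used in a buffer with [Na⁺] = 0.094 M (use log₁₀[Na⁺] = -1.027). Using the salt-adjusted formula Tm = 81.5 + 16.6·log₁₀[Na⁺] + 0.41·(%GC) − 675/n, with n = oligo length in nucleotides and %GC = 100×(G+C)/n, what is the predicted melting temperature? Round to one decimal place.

Length n = 54. C=10, T=18, G=15, A=11
G+C = 25, so %GC = 25/54 × 100 = 46.296%
Salt term: 16.6 × (-1.027) = -17.048
GC term: 0.41 × 46.296 = 18.981; length term: −675/54 = −12.5
Tm = 81.5 + (-17.048) + 18.981 − 12.5 = 70.933 → 70.9°C

70.9°C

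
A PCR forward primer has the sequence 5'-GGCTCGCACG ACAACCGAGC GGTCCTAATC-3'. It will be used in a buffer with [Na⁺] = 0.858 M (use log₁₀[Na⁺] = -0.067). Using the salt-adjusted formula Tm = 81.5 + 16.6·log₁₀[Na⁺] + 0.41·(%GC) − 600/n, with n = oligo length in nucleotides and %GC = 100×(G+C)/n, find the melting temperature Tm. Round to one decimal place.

Length n = 30. T=4, G=8, C=11, A=7
G+C = 19, so %GC = 19/30 × 100 = 63.333%
Salt term: 16.6 × (-0.067) = -1.112
GC term: 0.41 × 63.333 = 25.967; length term: −600/30 = −20
Tm = 81.5 + (-1.112) + 25.967 − 20 = 86.355 → 86.4°C

86.4°C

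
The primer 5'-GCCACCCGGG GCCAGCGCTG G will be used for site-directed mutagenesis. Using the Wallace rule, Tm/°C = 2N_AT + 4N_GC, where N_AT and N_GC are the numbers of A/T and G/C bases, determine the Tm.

78°C

Base counts: A=2, T=1, G=9, C=9
So N_AT = 3 and N_GC = 18.
Tm = 2×3 + 4×18 = 78°C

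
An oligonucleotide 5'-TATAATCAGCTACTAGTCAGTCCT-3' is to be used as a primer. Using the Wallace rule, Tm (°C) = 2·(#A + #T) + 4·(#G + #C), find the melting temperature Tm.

66°C

C=6, A=7, T=8, G=3
So N_AT = 15 and N_GC = 9.
Tm = 2×15 + 4×9 = 66°C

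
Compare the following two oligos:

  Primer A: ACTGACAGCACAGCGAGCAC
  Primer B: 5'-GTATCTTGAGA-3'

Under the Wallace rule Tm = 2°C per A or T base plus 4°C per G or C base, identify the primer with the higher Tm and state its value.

Primer A: A+T=8, G+C=12 → Tm = 2(8)+4(12) = 64°C
Primer B: A+T=7, G+C=4 → Tm = 2(7)+4(4) = 30°C
64°C vs 30°C → primer A is higher.

Primer A, 64°C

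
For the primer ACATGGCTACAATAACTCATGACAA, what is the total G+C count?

Scanning the sequence gives A=11, G=3, C=6, T=5.
Total G or C: 3 + 6 = 9

9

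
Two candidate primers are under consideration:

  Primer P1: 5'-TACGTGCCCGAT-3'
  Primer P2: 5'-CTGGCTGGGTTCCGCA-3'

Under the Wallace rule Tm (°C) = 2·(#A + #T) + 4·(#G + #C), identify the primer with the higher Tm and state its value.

Primer P1: A+T=5, G+C=7 → Tm = 2(5)+4(7) = 38°C
Primer P2: A+T=5, G+C=11 → Tm = 2(5)+4(11) = 54°C
38°C vs 54°C → primer P2 is higher.

Primer P2, 54°C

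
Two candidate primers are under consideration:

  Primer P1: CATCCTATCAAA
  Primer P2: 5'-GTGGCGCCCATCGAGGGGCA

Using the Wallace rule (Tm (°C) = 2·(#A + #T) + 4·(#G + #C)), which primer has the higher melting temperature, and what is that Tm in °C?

Primer P2, 70°C

Primer P1: A+T=8, G+C=4 → Tm = 2(8)+4(4) = 32°C
Primer P2: A+T=5, G+C=15 → Tm = 2(5)+4(15) = 70°C
32°C vs 70°C → primer P2 is higher.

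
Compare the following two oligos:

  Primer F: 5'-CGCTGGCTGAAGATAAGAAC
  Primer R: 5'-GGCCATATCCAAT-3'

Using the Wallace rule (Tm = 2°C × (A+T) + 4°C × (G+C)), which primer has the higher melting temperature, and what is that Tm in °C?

Primer F: A+T=10, G+C=10 → Tm = 2(10)+4(10) = 60°C
Primer R: A+T=7, G+C=6 → Tm = 2(7)+4(6) = 38°C
60°C vs 38°C → primer F is higher.

Primer F, 60°C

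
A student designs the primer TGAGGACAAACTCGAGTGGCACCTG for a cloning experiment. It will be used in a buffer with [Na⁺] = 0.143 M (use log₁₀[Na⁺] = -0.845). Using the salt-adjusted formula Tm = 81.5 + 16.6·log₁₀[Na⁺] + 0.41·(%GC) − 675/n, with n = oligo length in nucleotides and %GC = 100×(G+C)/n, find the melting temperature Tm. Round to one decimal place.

63.4°C

Length n = 25. Base counts: A=7, C=6, G=8, T=4
G+C = 14, so %GC = 14/25 × 100 = 56%
Salt term: 16.6 × (-0.845) = -14.027
GC term: 0.41 × 56 = 22.96; length term: −675/25 = −27
Tm = 81.5 + (-14.027) + 22.96 − 27 = 63.433 → 63.4°C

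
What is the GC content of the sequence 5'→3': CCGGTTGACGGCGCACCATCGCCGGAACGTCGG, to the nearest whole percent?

73%

Base counts: A=5, G=12, T=4, C=12
G+C = 12 + 12 = 24 out of 33 bases
%GC = 24/33 × 100 = 72.73% ≈ 73%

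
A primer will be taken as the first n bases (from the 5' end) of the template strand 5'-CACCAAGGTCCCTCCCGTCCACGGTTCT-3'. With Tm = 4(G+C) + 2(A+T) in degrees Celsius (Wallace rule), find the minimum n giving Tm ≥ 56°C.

n = 17

First 16 bases: CACCAAGGTCCCTCCC → Tm = 54°C (< 56°C)
First 17 bases: CACCAAGGTCCCTCCCG → Tm = 58°C (≥ 56°C)
Since every base adds ≥2°C, Tm only increases with n, so the threshold is first crossed at n = 17.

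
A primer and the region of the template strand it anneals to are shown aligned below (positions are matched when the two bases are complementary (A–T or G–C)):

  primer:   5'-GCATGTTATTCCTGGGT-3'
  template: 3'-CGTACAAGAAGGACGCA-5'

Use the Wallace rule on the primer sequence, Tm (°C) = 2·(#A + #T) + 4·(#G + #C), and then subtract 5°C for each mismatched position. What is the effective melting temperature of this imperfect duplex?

Primer base counts: A=2, T=7, G=5, C=3 → A+T=9, G+C=8
Perfect-match Tm = 2(9) + 4(8) = 18 + 32 = 50°C
Mismatches (positions where the bases are not complementary): 2 (at positions 8, 15)
Effective Tm = 50 − 2×5 = 50 − 10 = 40°C

40°C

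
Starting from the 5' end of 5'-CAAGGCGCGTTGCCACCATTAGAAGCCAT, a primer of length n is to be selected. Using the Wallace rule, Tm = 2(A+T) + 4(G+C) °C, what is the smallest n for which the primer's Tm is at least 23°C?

n = 7

First 6 bases: CAAGGC → Tm = 20°C (< 23°C)
First 7 bases: CAAGGCG → Tm = 24°C (≥ 23°C)
Each additional base adds 2°C (A/T) or 4°C (G/C), so Tm is non-decreasing in n; n = 7 is the first length to reach 23°C.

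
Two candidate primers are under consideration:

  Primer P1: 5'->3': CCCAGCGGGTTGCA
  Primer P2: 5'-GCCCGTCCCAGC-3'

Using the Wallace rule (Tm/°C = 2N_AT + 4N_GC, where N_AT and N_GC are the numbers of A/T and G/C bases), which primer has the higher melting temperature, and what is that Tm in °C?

Primer P1, 48°C

Primer P1: A+T=4, G+C=10 → Tm = 2(4)+4(10) = 48°C
Primer P2: A+T=2, G+C=10 → Tm = 2(2)+4(10) = 44°C
48°C vs 44°C → primer P1 is higher.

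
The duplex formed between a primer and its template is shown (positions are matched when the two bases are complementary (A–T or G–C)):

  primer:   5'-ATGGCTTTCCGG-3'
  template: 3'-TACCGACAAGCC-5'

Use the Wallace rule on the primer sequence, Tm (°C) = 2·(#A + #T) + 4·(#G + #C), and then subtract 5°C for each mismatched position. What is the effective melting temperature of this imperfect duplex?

28°C

Primer base counts: A=1, T=4, G=4, C=3 → A+T=5, G+C=7
Perfect-match Tm = 2(5) + 4(7) = 10 + 28 = 38°C
Mismatches (positions where the bases are not complementary): 2 (at positions 7, 9)
Effective Tm = 38 − 2×5 = 38 − 10 = 28°C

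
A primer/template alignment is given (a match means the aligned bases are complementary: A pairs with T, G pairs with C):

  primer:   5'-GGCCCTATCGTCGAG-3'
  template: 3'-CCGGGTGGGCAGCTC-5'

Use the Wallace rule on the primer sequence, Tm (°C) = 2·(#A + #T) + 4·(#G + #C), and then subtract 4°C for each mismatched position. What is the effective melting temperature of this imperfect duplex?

Primer base counts: A=2, T=3, G=5, C=5 → A+T=5, G+C=10
Perfect-match Tm = 2(5) + 4(10) = 10 + 40 = 50°C
Mismatches (positions where the bases are not complementary): 3 (at positions 6, 7, 8)
Effective Tm = 50 − 3×4 = 50 − 12 = 38°C

38°C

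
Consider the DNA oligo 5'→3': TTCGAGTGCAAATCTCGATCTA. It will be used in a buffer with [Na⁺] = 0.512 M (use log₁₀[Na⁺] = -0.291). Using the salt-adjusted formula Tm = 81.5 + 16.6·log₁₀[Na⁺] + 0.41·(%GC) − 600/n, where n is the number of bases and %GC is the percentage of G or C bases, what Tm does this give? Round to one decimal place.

66.2°C

Length n = 22. Base counts: T=7, C=5, A=6, G=4
G+C = 9, so %GC = 9/22 × 100 = 40.909%
Salt term: 16.6 × (-0.291) = -4.831
GC term: 0.41 × 40.909 = 16.773; length term: −600/22 = −27.273
Tm = 81.5 + (-4.831) + 16.773 − 27.273 = 66.169 → 66.2°C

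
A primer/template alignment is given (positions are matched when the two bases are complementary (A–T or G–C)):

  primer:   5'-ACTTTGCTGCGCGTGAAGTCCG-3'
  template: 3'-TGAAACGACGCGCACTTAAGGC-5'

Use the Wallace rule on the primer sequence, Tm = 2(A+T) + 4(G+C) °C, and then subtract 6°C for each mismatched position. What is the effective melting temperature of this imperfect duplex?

Primer base counts: A=3, T=6, G=7, C=6 → A+T=9, G+C=13
Perfect-match Tm = 2(9) + 4(13) = 18 + 52 = 70°C
Mismatches (positions where the bases are not complementary): 1 (at position 18)
Effective Tm = 70 − 1×6 = 70 − 6 = 64°C

64°C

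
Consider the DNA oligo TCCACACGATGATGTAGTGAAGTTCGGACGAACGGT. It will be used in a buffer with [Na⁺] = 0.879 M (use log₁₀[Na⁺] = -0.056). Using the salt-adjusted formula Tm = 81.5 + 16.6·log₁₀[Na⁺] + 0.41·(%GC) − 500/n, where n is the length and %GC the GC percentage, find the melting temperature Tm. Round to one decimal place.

87.2°C

Length n = 36. Base counts: T=8, G=11, C=7, A=10
G+C = 18, so %GC = 18/36 × 100 = 50%
Salt term: 16.6 × (-0.056) = -0.93
GC term: 0.41 × 50 = 20.5; length term: −500/36 = −13.889
Tm = 81.5 + (-0.93) + 20.5 − 13.889 = 87.181 → 87.2°C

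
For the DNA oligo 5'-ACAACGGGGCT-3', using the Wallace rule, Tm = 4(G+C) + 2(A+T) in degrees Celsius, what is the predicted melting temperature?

A=3, T=1, C=3, G=4
AT pairs contribute 4, GC pairs contribute 7.
Tm = 2×4 + 4×7 = 36°C

36°C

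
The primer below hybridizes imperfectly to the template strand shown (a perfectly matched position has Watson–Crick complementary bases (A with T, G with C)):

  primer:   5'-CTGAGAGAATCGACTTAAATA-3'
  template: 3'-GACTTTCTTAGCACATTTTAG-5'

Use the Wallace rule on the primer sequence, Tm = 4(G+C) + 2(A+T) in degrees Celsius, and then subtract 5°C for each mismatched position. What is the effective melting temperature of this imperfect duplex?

Primer base counts: A=9, T=5, G=4, C=3 → A+T=14, G+C=7
Perfect-match Tm = 2(14) + 4(7) = 28 + 28 = 56°C
Mismatches (positions where the bases are not complementary): 5 (at positions 5, 13, 14, 16, 21)
Effective Tm = 56 − 5×5 = 56 − 25 = 31°C

31°C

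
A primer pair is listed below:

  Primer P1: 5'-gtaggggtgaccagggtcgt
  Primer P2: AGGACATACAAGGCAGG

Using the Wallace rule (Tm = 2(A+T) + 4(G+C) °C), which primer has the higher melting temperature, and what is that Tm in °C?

Primer P1: A+T=7, G+C=13 → Tm = 2(7)+4(13) = 66°C
Primer P2: A+T=8, G+C=9 → Tm = 2(8)+4(9) = 52°C
66°C vs 52°C → primer P1 is higher.

Primer P1, 66°C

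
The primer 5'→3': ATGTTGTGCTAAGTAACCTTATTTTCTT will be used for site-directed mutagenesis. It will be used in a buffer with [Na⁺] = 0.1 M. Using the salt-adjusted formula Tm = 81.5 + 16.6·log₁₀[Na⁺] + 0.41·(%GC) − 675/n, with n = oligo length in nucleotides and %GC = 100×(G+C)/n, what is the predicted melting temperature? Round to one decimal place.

Length n = 28. Counting bases: T=14, A=6, G=4, C=4
G+C = 8, so %GC = 8/28 × 100 = 28.571%
Salt term: 16.6 × (-1) = -16.6
GC term: 0.41 × 28.571 = 11.714; length term: −675/28 = −24.107
Tm = 81.5 + (-16.6) + 11.714 − 24.107 = 52.507 → 52.5°C

52.5°C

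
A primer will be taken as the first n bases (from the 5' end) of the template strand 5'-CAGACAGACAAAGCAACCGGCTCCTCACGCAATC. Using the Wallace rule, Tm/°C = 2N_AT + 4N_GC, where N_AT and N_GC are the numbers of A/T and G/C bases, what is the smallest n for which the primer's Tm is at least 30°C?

n = 10

First 9 bases: CAGACAGAC → Tm = 28°C (< 30°C)
First 10 bases: CAGACAGACA → Tm = 30°C (≥ 30°C)
Since every base adds ≥2°C, Tm only increases with n, so the threshold is first crossed at n = 10.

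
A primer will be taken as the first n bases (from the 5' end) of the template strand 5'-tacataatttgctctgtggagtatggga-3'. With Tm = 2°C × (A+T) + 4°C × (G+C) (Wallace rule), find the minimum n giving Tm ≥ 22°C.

First 9 bases: TACATAATT → Tm = 20°C (< 22°C)
First 10 bases: TACATAATTT → Tm = 22°C (≥ 22°C)
Each additional base adds 2°C (A/T) or 4°C (G/C), so Tm is non-decreasing in n; n = 10 is the first length to reach 22°C.

n = 10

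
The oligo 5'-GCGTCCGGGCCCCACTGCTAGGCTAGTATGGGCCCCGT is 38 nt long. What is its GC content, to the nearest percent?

71%

Base counts: T=7, C=14, G=13, A=4
G+C = 13 + 14 = 27 out of 38 bases
%GC = 27/38 × 100 = 71.05% ≈ 71%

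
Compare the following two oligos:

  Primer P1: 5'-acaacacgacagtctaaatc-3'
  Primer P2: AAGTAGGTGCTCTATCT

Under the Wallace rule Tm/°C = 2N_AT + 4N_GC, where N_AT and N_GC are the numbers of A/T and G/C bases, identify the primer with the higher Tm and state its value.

Primer P1, 56°C

Primer P1: A+T=12, G+C=8 → Tm = 2(12)+4(8) = 56°C
Primer P2: A+T=10, G+C=7 → Tm = 2(10)+4(7) = 48°C
56°C vs 48°C → primer P1 is higher.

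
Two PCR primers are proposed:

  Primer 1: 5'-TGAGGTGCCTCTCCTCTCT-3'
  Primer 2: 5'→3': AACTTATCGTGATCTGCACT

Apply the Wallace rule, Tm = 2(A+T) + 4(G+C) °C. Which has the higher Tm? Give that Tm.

Primer 1: A+T=8, G+C=11 → Tm = 2(8)+4(11) = 60°C
Primer 2: A+T=12, G+C=8 → Tm = 2(12)+4(8) = 56°C
60°C vs 56°C → primer 1 is higher.

Primer 1, 60°C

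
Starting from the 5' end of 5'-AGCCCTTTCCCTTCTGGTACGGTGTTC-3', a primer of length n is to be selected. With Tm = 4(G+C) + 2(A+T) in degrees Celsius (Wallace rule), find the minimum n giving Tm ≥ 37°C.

n = 12

First 11 bases: AGCCCTTTCCC → Tm = 36°C (< 37°C)
First 12 bases: AGCCCTTTCCCT → Tm = 38°C (≥ 37°C)
Since every base adds ≥2°C, Tm only increases with n, so the threshold is first crossed at n = 12.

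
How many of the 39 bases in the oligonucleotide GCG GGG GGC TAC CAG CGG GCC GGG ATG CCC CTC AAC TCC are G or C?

Base counts: T=4, G=15, A=5, C=15
Total G or C: 15 + 15 = 30

30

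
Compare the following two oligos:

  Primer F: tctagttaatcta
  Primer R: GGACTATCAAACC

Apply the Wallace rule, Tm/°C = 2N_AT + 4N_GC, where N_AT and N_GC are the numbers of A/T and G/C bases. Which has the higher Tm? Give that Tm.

Primer R, 38°C

Primer F: A+T=10, G+C=3 → Tm = 2(10)+4(3) = 32°C
Primer R: A+T=7, G+C=6 → Tm = 2(7)+4(6) = 38°C
32°C vs 38°C → primer R is higher.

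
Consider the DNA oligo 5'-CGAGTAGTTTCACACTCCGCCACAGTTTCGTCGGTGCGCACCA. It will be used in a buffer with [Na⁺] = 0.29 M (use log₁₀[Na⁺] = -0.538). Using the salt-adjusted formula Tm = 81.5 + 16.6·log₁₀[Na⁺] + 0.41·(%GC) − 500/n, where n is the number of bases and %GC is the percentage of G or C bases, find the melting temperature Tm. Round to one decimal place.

84.8°C

Length n = 43. Base counts: T=10, G=10, A=8, C=15
G+C = 25, so %GC = 25/43 × 100 = 58.14%
Salt term: 16.6 × (-0.538) = -8.931
GC term: 0.41 × 58.14 = 23.837; length term: −500/43 = −11.628
Tm = 81.5 + (-8.931) + 23.837 − 11.628 = 84.778 → 84.8°C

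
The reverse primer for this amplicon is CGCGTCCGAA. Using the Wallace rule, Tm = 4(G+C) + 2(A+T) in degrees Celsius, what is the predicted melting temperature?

Counting bases: G=3, C=4, T=1, A=2
So N_AT = 3 and N_GC = 7.
Tm = 2(3) + 4(7) = 6 + 28 = 34°C

34°C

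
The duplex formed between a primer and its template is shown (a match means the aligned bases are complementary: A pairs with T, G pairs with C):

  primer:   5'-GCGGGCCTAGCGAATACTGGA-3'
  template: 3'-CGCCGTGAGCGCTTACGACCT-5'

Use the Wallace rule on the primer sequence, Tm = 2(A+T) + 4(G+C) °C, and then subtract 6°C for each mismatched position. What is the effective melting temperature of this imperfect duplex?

Primer base counts: A=5, T=3, G=8, C=5 → A+T=8, G+C=13
Perfect-match Tm = 2(8) + 4(13) = 16 + 52 = 68°C
Mismatches (positions where the bases are not complementary): 4 (at positions 5, 6, 9, 16)
Effective Tm = 68 − 4×6 = 68 − 24 = 44°C

44°C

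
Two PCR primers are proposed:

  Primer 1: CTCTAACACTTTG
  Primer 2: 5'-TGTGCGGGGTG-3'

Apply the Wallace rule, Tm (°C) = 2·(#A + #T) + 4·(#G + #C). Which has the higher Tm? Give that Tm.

Primer 1: A+T=8, G+C=5 → Tm = 2(8)+4(5) = 36°C
Primer 2: A+T=3, G+C=8 → Tm = 2(3)+4(8) = 38°C
36°C vs 38°C → primer 2 is higher.

Primer 2, 38°C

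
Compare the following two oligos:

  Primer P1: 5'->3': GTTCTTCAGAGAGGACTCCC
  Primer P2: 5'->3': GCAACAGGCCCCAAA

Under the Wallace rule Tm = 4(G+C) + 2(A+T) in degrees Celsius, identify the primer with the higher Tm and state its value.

Primer P1, 62°C

Primer P1: A+T=9, G+C=11 → Tm = 2(9)+4(11) = 62°C
Primer P2: A+T=6, G+C=9 → Tm = 2(6)+4(9) = 48°C
62°C vs 48°C → primer P1 is higher.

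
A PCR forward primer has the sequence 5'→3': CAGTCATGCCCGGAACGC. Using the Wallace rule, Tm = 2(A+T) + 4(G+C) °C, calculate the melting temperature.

Scanning the sequence gives G=5, T=2, A=4, C=7.
A+T = 6, G+C = 12
Tm = 4·12 + 2·6 = 48 + 12 = 60°C

60°C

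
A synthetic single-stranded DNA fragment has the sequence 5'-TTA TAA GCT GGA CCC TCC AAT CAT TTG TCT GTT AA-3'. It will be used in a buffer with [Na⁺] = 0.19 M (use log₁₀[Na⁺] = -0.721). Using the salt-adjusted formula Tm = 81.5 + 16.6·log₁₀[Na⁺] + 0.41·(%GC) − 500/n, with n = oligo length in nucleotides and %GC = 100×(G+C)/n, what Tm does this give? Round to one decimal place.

70.5°C

Length n = 35. Base counts: A=9, C=8, G=5, T=13
G+C = 13, so %GC = 13/35 × 100 = 37.143%
Salt term: 16.6 × (-0.721) = -11.969
GC term: 0.41 × 37.143 = 15.229; length term: −500/35 = −14.286
Tm = 81.5 + (-11.969) + 15.229 − 14.286 = 70.474 → 70.5°C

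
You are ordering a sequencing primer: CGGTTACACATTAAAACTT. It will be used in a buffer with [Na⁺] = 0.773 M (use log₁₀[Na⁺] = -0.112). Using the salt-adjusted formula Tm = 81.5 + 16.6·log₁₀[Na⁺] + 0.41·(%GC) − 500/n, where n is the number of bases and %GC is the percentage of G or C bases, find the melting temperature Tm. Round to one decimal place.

Length n = 19. Base counts: A=7, C=4, T=6, G=2
G+C = 6, so %GC = 6/19 × 100 = 31.579%
Salt term: 16.6 × (-0.112) = -1.859
GC term: 0.41 × 31.579 = 12.947; length term: −500/19 = −26.316
Tm = 81.5 + (-1.859) + 12.947 − 26.316 = 66.272 → 66.3°C

66.3°C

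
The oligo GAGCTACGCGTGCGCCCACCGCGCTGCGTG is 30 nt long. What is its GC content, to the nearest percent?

77%

G=11, A=3, T=4, C=12
G+C = 11 + 12 = 23 out of 30 bases
%GC = 23/30 × 100 = 76.67% ≈ 77%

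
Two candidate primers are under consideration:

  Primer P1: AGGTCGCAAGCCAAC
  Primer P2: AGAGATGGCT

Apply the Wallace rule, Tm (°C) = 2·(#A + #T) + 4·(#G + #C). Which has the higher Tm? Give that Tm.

Primer P1: A+T=6, G+C=9 → Tm = 2(6)+4(9) = 48°C
Primer P2: A+T=5, G+C=5 → Tm = 2(5)+4(5) = 30°C
48°C vs 30°C → primer P1 is higher.

Primer P1, 48°C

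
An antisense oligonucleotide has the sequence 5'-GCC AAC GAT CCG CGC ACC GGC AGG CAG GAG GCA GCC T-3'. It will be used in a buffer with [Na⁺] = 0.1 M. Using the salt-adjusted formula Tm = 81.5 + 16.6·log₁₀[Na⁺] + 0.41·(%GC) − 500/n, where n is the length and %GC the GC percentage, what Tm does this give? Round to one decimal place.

Length n = 37. C=14, G=13, T=2, A=8
G+C = 27, so %GC = 27/37 × 100 = 72.973%
Salt term: 16.6 × (-1) = -16.6
GC term: 0.41 × 72.973 = 29.919; length term: −500/37 = −13.514
Tm = 81.5 + (-16.6) + 29.919 − 13.514 = 81.305 → 81.3°C

81.3°C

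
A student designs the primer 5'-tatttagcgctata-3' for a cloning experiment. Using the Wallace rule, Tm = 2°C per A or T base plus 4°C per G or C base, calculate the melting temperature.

Scanning the sequence gives G=2, T=6, A=4, C=2.
AT pairs contribute 10, GC pairs contribute 4.
Tm = 4·4 + 2·10 = 16 + 20 = 36°C

36°C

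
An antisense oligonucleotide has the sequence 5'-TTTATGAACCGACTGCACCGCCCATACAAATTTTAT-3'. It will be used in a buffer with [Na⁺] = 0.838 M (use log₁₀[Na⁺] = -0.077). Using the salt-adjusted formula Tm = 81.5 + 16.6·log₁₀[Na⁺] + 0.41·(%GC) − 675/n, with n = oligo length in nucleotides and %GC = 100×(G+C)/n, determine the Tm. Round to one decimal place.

Length n = 36. Counting bases: A=11, G=4, T=11, C=10
G+C = 14, so %GC = 14/36 × 100 = 38.889%
Salt term: 16.6 × (-0.077) = -1.278
GC term: 0.41 × 38.889 = 15.944; length term: −675/36 = −18.75
Tm = 81.5 + (-1.278) + 15.944 − 18.75 = 77.416 → 77.4°C

77.4°C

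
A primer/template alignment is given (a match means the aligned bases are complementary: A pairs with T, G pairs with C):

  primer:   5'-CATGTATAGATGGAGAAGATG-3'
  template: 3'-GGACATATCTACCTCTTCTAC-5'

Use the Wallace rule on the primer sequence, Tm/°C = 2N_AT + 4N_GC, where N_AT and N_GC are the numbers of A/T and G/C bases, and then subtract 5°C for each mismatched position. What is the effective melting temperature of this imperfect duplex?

Primer base counts: A=8, T=5, G=7, C=1 → A+T=13, G+C=8
Perfect-match Tm = 2(13) + 4(8) = 26 + 32 = 58°C
Mismatches (positions where the bases are not complementary): 1 (at position 2)
Effective Tm = 58 − 1×5 = 58 − 5 = 53°C

53°C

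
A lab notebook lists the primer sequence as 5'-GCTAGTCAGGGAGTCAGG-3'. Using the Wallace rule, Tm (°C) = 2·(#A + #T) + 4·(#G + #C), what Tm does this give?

58°C

Base counts: A=4, C=3, G=8, T=3
AT pairs contribute 7, GC pairs contribute 11.
Tm = 2(7) + 4(11) = 14 + 44 = 58°C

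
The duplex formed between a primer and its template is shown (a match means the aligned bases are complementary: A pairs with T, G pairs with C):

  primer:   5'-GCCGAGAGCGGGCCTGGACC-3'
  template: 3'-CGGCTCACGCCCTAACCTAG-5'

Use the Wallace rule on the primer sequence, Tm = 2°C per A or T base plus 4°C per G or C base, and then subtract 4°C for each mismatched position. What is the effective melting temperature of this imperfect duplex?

56°C

Primer base counts: A=3, T=1, G=9, C=7 → A+T=4, G+C=16
Perfect-match Tm = 2(4) + 4(16) = 8 + 64 = 72°C
Mismatches (positions where the bases are not complementary): 4 (at positions 7, 13, 14, 19)
Effective Tm = 72 − 4×4 = 72 − 16 = 56°C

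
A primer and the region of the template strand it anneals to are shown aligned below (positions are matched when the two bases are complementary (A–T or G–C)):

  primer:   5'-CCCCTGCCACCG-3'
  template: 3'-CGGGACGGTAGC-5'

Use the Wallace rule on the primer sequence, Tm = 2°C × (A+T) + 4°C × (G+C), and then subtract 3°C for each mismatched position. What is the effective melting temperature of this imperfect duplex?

38°C

Primer base counts: A=1, T=1, G=2, C=8 → A+T=2, G+C=10
Perfect-match Tm = 2(2) + 4(10) = 4 + 40 = 44°C
Mismatches (positions where the bases are not complementary): 2 (at positions 1, 10)
Effective Tm = 44 − 2×3 = 44 − 6 = 38°C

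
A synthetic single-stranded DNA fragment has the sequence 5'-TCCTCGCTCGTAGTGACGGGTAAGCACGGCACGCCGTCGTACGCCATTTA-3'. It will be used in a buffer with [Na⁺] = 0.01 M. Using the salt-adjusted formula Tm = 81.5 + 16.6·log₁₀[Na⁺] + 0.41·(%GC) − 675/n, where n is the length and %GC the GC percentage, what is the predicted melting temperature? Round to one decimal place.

59.4°C

Length n = 50. G=14, T=11, A=9, C=16
G+C = 30, so %GC = 30/50 × 100 = 60%
Salt term: 16.6 × (-2) = -33.2
GC term: 0.41 × 60 = 24.6; length term: −675/50 = −13.5
Tm = 81.5 + (-33.2) + 24.6 − 13.5 = 59.4 → 59.4°C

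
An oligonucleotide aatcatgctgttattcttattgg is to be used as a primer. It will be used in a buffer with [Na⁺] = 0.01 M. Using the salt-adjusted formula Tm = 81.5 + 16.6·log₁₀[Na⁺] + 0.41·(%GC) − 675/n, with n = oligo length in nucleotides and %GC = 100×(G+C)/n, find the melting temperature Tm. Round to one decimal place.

31.4°C

Length n = 23. Counting bases: G=4, A=5, T=11, C=3
G+C = 7, so %GC = 7/23 × 100 = 30.435%
Salt term: 16.6 × (-2) = -33.2
GC term: 0.41 × 30.435 = 12.478; length term: −675/23 = −29.348
Tm = 81.5 + (-33.2) + 12.478 − 29.348 = 31.43 → 31.4°C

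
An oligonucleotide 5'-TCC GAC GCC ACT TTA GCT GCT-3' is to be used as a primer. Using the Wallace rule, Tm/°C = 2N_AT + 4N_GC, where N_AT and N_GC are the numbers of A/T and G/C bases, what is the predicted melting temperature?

Base counts: C=8, G=4, T=6, A=3
A+T = 9, G+C = 12
Tm = 2(9) + 4(12) = 18 + 48 = 66°C

66°C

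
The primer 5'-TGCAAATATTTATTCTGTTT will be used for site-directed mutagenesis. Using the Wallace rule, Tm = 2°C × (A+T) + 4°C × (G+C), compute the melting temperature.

48°C

Base counts: A=5, C=2, G=2, T=11
AT pairs contribute 16, GC pairs contribute 4.
Tm = 4·4 + 2·16 = 16 + 32 = 48°C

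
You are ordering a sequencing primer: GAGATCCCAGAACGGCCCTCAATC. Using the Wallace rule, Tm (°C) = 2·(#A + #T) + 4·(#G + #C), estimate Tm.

Counting bases: A=7, G=5, C=9, T=3
A+T = 10, G+C = 14
Tm = 2(10) + 4(14) = 20 + 56 = 76°C

76°C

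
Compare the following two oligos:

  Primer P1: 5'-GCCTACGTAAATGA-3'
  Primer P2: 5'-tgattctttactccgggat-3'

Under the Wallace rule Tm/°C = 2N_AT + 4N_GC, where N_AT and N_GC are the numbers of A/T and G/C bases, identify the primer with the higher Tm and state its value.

Primer P1: A+T=8, G+C=6 → Tm = 2(8)+4(6) = 40°C
Primer P2: A+T=11, G+C=8 → Tm = 2(11)+4(8) = 54°C
40°C vs 54°C → primer P2 is higher.

Primer P2, 54°C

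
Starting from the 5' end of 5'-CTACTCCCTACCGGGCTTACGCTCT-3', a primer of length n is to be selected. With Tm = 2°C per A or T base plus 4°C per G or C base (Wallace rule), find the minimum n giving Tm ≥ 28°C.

n = 9

First 8 bases: CTACTCCC → Tm = 26°C (< 28°C)
First 9 bases: CTACTCCCT → Tm = 28°C (≥ 28°C)
Each additional base adds 2°C (A/T) or 4°C (G/C), so Tm is non-decreasing in n; n = 9 is the first length to reach 28°C.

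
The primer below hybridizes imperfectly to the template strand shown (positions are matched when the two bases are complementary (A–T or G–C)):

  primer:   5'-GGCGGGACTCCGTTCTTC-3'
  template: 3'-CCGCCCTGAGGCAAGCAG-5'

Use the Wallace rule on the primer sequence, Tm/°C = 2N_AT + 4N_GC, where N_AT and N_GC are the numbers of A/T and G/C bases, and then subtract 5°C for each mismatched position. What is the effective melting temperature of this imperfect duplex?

Primer base counts: A=1, T=5, G=6, C=6 → A+T=6, G+C=12
Perfect-match Tm = 2(6) + 4(12) = 12 + 48 = 60°C
Mismatches (positions where the bases are not complementary): 1 (at position 16)
Effective Tm = 60 − 1×5 = 60 − 5 = 55°C

55°C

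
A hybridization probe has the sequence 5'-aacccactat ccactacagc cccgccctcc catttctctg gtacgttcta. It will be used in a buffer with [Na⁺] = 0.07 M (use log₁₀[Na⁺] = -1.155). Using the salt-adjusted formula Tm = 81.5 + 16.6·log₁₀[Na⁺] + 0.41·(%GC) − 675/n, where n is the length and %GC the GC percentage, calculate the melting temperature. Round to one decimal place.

71.0°C

Length n = 50. Base counts: A=10, C=22, T=13, G=5
G+C = 27, so %GC = 27/50 × 100 = 54%
Salt term: 16.6 × (-1.155) = -19.173
GC term: 0.41 × 54 = 22.14; length term: −675/50 = −13.5
Tm = 81.5 + (-19.173) + 22.14 − 13.5 = 70.967 → 71.0°C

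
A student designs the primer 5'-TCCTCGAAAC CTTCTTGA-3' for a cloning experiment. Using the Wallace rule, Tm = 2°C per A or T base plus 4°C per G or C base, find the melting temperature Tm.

Base counts: C=6, A=4, T=6, G=2
A+T = 10, G+C = 8
Tm = 4·8 + 2·10 = 32 + 20 = 52°C

52°C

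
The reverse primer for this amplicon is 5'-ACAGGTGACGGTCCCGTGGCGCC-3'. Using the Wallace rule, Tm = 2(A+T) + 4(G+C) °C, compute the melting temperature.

Counting bases: G=9, A=3, C=8, T=3
AT pairs contribute 6, GC pairs contribute 17.
Tm = 2×6 + 4×17 = 80°C

80°C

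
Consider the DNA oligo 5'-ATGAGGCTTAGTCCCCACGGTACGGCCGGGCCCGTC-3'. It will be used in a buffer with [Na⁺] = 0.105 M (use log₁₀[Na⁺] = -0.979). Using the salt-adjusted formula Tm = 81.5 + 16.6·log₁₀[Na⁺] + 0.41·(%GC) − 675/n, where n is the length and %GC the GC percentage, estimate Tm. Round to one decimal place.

Length n = 36. T=6, G=12, C=13, A=5
G+C = 25, so %GC = 25/36 × 100 = 69.444%
Salt term: 16.6 × (-0.979) = -16.251
GC term: 0.41 × 69.444 = 28.472; length term: −675/36 = −18.75
Tm = 81.5 + (-16.251) + 28.472 − 18.75 = 74.971 → 75.0°C

75.0°C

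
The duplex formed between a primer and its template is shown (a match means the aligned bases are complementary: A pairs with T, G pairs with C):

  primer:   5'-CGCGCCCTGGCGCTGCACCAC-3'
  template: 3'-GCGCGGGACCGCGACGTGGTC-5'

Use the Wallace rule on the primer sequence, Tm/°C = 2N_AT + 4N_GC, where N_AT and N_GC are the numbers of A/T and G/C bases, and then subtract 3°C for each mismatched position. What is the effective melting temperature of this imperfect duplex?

73°C

Primer base counts: A=2, T=2, G=6, C=11 → A+T=4, G+C=17
Perfect-match Tm = 2(4) + 4(17) = 8 + 68 = 76°C
Mismatches (positions where the bases are not complementary): 1 (at position 21)
Effective Tm = 76 − 1×3 = 76 − 3 = 73°C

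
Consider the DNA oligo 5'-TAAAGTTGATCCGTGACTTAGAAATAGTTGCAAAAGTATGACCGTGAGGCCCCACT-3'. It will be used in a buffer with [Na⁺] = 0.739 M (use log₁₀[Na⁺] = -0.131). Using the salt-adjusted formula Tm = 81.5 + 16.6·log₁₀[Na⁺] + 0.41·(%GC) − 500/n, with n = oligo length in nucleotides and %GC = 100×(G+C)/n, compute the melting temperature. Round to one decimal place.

Length n = 56. Scanning the sequence gives G=13, A=18, C=11, T=14.
G+C = 24, so %GC = 24/56 × 100 = 42.857%
Salt term: 16.6 × (-0.131) = -2.175
GC term: 0.41 × 42.857 = 17.571; length term: −500/56 = −8.929
Tm = 81.5 + (-2.175) + 17.571 − 8.929 = 87.967 → 88.0°C

88.0°C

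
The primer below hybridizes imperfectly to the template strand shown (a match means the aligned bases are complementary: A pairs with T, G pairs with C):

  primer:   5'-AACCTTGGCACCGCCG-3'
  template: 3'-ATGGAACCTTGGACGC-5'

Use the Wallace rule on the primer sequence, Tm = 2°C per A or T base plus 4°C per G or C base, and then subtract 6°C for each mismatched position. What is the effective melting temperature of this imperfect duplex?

30°C

Primer base counts: A=3, T=2, G=4, C=7 → A+T=5, G+C=11
Perfect-match Tm = 2(5) + 4(11) = 10 + 44 = 54°C
Mismatches (positions where the bases are not complementary): 4 (at positions 1, 9, 13, 14)
Effective Tm = 54 − 4×6 = 54 − 24 = 30°C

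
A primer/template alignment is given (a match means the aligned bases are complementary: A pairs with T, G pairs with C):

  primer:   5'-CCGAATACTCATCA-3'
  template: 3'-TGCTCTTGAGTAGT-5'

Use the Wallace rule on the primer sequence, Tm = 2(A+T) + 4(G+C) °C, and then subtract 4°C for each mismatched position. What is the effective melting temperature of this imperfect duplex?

Primer base counts: A=5, T=3, G=1, C=5 → A+T=8, G+C=6
Perfect-match Tm = 2(8) + 4(6) = 16 + 24 = 40°C
Mismatches (positions where the bases are not complementary): 3 (at positions 1, 5, 6)
Effective Tm = 40 − 3×4 = 40 − 12 = 28°C

28°C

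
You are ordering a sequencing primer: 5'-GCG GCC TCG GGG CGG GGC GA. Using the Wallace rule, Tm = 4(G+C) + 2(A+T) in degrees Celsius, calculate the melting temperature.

76°C

Base counts: G=12, C=6, T=1, A=1
AT pairs contribute 2, GC pairs contribute 18.
Tm = 2×2 + 4×18 = 76°C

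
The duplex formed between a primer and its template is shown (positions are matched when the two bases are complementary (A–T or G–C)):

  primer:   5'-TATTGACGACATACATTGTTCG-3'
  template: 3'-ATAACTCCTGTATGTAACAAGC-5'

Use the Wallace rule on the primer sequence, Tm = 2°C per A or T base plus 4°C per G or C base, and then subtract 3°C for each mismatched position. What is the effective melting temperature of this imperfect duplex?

57°C

Primer base counts: A=6, T=8, G=4, C=4 → A+T=14, G+C=8
Perfect-match Tm = 2(14) + 4(8) = 28 + 32 = 60°C
Mismatches (positions where the bases are not complementary): 1 (at position 7)
Effective Tm = 60 − 1×3 = 60 − 3 = 57°C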